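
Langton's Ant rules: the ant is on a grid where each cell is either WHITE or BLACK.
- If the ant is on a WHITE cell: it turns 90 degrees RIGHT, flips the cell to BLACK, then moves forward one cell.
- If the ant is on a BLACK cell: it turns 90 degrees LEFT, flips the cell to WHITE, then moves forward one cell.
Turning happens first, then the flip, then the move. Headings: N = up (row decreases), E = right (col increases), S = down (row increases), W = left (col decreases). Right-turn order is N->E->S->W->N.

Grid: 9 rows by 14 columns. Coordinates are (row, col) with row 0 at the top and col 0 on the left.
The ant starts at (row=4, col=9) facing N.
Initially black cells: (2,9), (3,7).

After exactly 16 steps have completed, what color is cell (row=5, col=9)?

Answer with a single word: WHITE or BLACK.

Answer: WHITE

Derivation:
Step 1: on WHITE (4,9): turn R to E, flip to black, move to (4,10). |black|=3
Step 2: on WHITE (4,10): turn R to S, flip to black, move to (5,10). |black|=4
Step 3: on WHITE (5,10): turn R to W, flip to black, move to (5,9). |black|=5
Step 4: on WHITE (5,9): turn R to N, flip to black, move to (4,9). |black|=6
Step 5: on BLACK (4,9): turn L to W, flip to white, move to (4,8). |black|=5
Step 6: on WHITE (4,8): turn R to N, flip to black, move to (3,8). |black|=6
Step 7: on WHITE (3,8): turn R to E, flip to black, move to (3,9). |black|=7
Step 8: on WHITE (3,9): turn R to S, flip to black, move to (4,9). |black|=8
Step 9: on WHITE (4,9): turn R to W, flip to black, move to (4,8). |black|=9
Step 10: on BLACK (4,8): turn L to S, flip to white, move to (5,8). |black|=8
Step 11: on WHITE (5,8): turn R to W, flip to black, move to (5,7). |black|=9
Step 12: on WHITE (5,7): turn R to N, flip to black, move to (4,7). |black|=10
Step 13: on WHITE (4,7): turn R to E, flip to black, move to (4,8). |black|=11
Step 14: on WHITE (4,8): turn R to S, flip to black, move to (5,8). |black|=12
Step 15: on BLACK (5,8): turn L to E, flip to white, move to (5,9). |black|=11
Step 16: on BLACK (5,9): turn L to N, flip to white, move to (4,9). |black|=10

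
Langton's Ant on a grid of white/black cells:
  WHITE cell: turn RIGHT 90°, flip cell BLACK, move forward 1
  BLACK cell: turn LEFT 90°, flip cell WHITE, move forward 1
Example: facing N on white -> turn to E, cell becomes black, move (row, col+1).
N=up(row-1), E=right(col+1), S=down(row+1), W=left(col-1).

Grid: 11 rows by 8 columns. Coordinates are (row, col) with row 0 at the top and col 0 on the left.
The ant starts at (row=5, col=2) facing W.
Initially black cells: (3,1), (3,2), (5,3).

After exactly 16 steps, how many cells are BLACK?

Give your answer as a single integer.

Answer: 9

Derivation:
Step 1: on WHITE (5,2): turn R to N, flip to black, move to (4,2). |black|=4
Step 2: on WHITE (4,2): turn R to E, flip to black, move to (4,3). |black|=5
Step 3: on WHITE (4,3): turn R to S, flip to black, move to (5,3). |black|=6
Step 4: on BLACK (5,3): turn L to E, flip to white, move to (5,4). |black|=5
Step 5: on WHITE (5,4): turn R to S, flip to black, move to (6,4). |black|=6
Step 6: on WHITE (6,4): turn R to W, flip to black, move to (6,3). |black|=7
Step 7: on WHITE (6,3): turn R to N, flip to black, move to (5,3). |black|=8
Step 8: on WHITE (5,3): turn R to E, flip to black, move to (5,4). |black|=9
Step 9: on BLACK (5,4): turn L to N, flip to white, move to (4,4). |black|=8
Step 10: on WHITE (4,4): turn R to E, flip to black, move to (4,5). |black|=9
Step 11: on WHITE (4,5): turn R to S, flip to black, move to (5,5). |black|=10
Step 12: on WHITE (5,5): turn R to W, flip to black, move to (5,4). |black|=11
Step 13: on WHITE (5,4): turn R to N, flip to black, move to (4,4). |black|=12
Step 14: on BLACK (4,4): turn L to W, flip to white, move to (4,3). |black|=11
Step 15: on BLACK (4,3): turn L to S, flip to white, move to (5,3). |black|=10
Step 16: on BLACK (5,3): turn L to E, flip to white, move to (5,4). |black|=9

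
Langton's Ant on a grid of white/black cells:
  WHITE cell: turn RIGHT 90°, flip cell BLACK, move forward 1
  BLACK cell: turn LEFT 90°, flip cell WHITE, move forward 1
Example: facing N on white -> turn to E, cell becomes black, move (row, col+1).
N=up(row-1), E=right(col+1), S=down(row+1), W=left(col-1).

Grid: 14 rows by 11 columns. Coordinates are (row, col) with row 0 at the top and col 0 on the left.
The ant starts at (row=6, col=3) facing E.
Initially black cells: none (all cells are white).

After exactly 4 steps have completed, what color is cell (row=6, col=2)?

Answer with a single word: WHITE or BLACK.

Step 1: on WHITE (6,3): turn R to S, flip to black, move to (7,3). |black|=1
Step 2: on WHITE (7,3): turn R to W, flip to black, move to (7,2). |black|=2
Step 3: on WHITE (7,2): turn R to N, flip to black, move to (6,2). |black|=3
Step 4: on WHITE (6,2): turn R to E, flip to black, move to (6,3). |black|=4

Answer: BLACK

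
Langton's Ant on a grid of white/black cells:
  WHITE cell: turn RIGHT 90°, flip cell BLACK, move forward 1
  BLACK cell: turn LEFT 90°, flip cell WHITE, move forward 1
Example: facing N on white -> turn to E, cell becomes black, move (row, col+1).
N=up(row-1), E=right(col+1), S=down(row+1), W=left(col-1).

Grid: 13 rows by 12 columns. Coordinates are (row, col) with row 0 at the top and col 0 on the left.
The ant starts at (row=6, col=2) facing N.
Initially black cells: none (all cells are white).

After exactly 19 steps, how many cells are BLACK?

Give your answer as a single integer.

Step 1: on WHITE (6,2): turn R to E, flip to black, move to (6,3). |black|=1
Step 2: on WHITE (6,3): turn R to S, flip to black, move to (7,3). |black|=2
Step 3: on WHITE (7,3): turn R to W, flip to black, move to (7,2). |black|=3
Step 4: on WHITE (7,2): turn R to N, flip to black, move to (6,2). |black|=4
Step 5: on BLACK (6,2): turn L to W, flip to white, move to (6,1). |black|=3
Step 6: on WHITE (6,1): turn R to N, flip to black, move to (5,1). |black|=4
Step 7: on WHITE (5,1): turn R to E, flip to black, move to (5,2). |black|=5
Step 8: on WHITE (5,2): turn R to S, flip to black, move to (6,2). |black|=6
Step 9: on WHITE (6,2): turn R to W, flip to black, move to (6,1). |black|=7
Step 10: on BLACK (6,1): turn L to S, flip to white, move to (7,1). |black|=6
Step 11: on WHITE (7,1): turn R to W, flip to black, move to (7,0). |black|=7
Step 12: on WHITE (7,0): turn R to N, flip to black, move to (6,0). |black|=8
Step 13: on WHITE (6,0): turn R to E, flip to black, move to (6,1). |black|=9
Step 14: on WHITE (6,1): turn R to S, flip to black, move to (7,1). |black|=10
Step 15: on BLACK (7,1): turn L to E, flip to white, move to (7,2). |black|=9
Step 16: on BLACK (7,2): turn L to N, flip to white, move to (6,2). |black|=8
Step 17: on BLACK (6,2): turn L to W, flip to white, move to (6,1). |black|=7
Step 18: on BLACK (6,1): turn L to S, flip to white, move to (7,1). |black|=6
Step 19: on WHITE (7,1): turn R to W, flip to black, move to (7,0). |black|=7

Answer: 7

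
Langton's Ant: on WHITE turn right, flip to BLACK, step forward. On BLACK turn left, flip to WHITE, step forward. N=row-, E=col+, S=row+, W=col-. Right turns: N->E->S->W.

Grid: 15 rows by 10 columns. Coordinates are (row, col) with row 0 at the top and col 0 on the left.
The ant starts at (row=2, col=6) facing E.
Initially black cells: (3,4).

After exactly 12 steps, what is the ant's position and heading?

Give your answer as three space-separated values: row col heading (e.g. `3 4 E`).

Step 1: on WHITE (2,6): turn R to S, flip to black, move to (3,6). |black|=2
Step 2: on WHITE (3,6): turn R to W, flip to black, move to (3,5). |black|=3
Step 3: on WHITE (3,5): turn R to N, flip to black, move to (2,5). |black|=4
Step 4: on WHITE (2,5): turn R to E, flip to black, move to (2,6). |black|=5
Step 5: on BLACK (2,6): turn L to N, flip to white, move to (1,6). |black|=4
Step 6: on WHITE (1,6): turn R to E, flip to black, move to (1,7). |black|=5
Step 7: on WHITE (1,7): turn R to S, flip to black, move to (2,7). |black|=6
Step 8: on WHITE (2,7): turn R to W, flip to black, move to (2,6). |black|=7
Step 9: on WHITE (2,6): turn R to N, flip to black, move to (1,6). |black|=8
Step 10: on BLACK (1,6): turn L to W, flip to white, move to (1,5). |black|=7
Step 11: on WHITE (1,5): turn R to N, flip to black, move to (0,5). |black|=8
Step 12: on WHITE (0,5): turn R to E, flip to black, move to (0,6). |black|=9

Answer: 0 6 E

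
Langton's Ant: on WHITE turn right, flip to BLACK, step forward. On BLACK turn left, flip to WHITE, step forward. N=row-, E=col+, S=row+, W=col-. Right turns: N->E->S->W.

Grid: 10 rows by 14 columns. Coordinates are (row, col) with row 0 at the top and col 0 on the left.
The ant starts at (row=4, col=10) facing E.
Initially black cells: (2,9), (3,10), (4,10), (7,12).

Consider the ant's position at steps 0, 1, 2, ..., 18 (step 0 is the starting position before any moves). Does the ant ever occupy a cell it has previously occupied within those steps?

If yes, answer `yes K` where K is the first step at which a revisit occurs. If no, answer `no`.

Answer: yes 7

Derivation:
Step 1: on BLACK (4,10): turn L to N, flip to white, move to (3,10). |black|=3 — new cell
Step 2: on BLACK (3,10): turn L to W, flip to white, move to (3,9). |black|=2 — new cell
Step 3: on WHITE (3,9): turn R to N, flip to black, move to (2,9). |black|=3 — new cell
Step 4: on BLACK (2,9): turn L to W, flip to white, move to (2,8). |black|=2 — new cell
Step 5: on WHITE (2,8): turn R to N, flip to black, move to (1,8). |black|=3 — new cell
Step 6: on WHITE (1,8): turn R to E, flip to black, move to (1,9). |black|=4 — new cell
Step 7: on WHITE (1,9): turn R to S, flip to black, move to (2,9). |black|=5 — REVISIT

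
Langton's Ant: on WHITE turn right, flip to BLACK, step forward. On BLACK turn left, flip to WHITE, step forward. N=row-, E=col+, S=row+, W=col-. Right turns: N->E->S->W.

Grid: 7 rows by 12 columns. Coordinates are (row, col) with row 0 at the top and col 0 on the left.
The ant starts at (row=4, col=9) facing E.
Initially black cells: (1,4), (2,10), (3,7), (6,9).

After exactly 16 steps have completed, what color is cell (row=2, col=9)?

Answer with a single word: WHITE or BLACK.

Step 1: on WHITE (4,9): turn R to S, flip to black, move to (5,9). |black|=5
Step 2: on WHITE (5,9): turn R to W, flip to black, move to (5,8). |black|=6
Step 3: on WHITE (5,8): turn R to N, flip to black, move to (4,8). |black|=7
Step 4: on WHITE (4,8): turn R to E, flip to black, move to (4,9). |black|=8
Step 5: on BLACK (4,9): turn L to N, flip to white, move to (3,9). |black|=7
Step 6: on WHITE (3,9): turn R to E, flip to black, move to (3,10). |black|=8
Step 7: on WHITE (3,10): turn R to S, flip to black, move to (4,10). |black|=9
Step 8: on WHITE (4,10): turn R to W, flip to black, move to (4,9). |black|=10
Step 9: on WHITE (4,9): turn R to N, flip to black, move to (3,9). |black|=11
Step 10: on BLACK (3,9): turn L to W, flip to white, move to (3,8). |black|=10
Step 11: on WHITE (3,8): turn R to N, flip to black, move to (2,8). |black|=11
Step 12: on WHITE (2,8): turn R to E, flip to black, move to (2,9). |black|=12
Step 13: on WHITE (2,9): turn R to S, flip to black, move to (3,9). |black|=13
Step 14: on WHITE (3,9): turn R to W, flip to black, move to (3,8). |black|=14
Step 15: on BLACK (3,8): turn L to S, flip to white, move to (4,8). |black|=13
Step 16: on BLACK (4,8): turn L to E, flip to white, move to (4,9). |black|=12

Answer: BLACK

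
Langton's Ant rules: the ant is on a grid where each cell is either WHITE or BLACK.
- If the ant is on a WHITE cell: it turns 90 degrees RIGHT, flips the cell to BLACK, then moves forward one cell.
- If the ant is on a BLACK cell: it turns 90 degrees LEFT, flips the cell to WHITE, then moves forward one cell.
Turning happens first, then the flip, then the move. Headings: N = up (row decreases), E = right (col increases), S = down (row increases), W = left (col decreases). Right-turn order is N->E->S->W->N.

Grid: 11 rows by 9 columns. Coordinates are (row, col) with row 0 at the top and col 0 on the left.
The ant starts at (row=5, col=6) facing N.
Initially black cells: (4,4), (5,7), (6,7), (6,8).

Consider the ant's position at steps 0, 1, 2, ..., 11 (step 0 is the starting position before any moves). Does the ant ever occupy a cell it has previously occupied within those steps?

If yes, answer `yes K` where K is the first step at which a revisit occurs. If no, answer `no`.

Step 1: on WHITE (5,6): turn R to E, flip to black, move to (5,7). |black|=5 — new cell
Step 2: on BLACK (5,7): turn L to N, flip to white, move to (4,7). |black|=4 — new cell
Step 3: on WHITE (4,7): turn R to E, flip to black, move to (4,8). |black|=5 — new cell
Step 4: on WHITE (4,8): turn R to S, flip to black, move to (5,8). |black|=6 — new cell
Step 5: on WHITE (5,8): turn R to W, flip to black, move to (5,7). |black|=7 — REVISIT

Answer: yes 5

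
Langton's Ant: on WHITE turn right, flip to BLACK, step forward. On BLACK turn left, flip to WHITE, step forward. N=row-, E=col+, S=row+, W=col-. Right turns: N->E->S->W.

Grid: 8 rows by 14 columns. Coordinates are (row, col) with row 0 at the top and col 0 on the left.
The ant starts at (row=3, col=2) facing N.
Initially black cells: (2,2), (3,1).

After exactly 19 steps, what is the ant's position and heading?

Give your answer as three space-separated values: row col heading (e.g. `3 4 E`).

Answer: 2 2 W

Derivation:
Step 1: on WHITE (3,2): turn R to E, flip to black, move to (3,3). |black|=3
Step 2: on WHITE (3,3): turn R to S, flip to black, move to (4,3). |black|=4
Step 3: on WHITE (4,3): turn R to W, flip to black, move to (4,2). |black|=5
Step 4: on WHITE (4,2): turn R to N, flip to black, move to (3,2). |black|=6
Step 5: on BLACK (3,2): turn L to W, flip to white, move to (3,1). |black|=5
Step 6: on BLACK (3,1): turn L to S, flip to white, move to (4,1). |black|=4
Step 7: on WHITE (4,1): turn R to W, flip to black, move to (4,0). |black|=5
Step 8: on WHITE (4,0): turn R to N, flip to black, move to (3,0). |black|=6
Step 9: on WHITE (3,0): turn R to E, flip to black, move to (3,1). |black|=7
Step 10: on WHITE (3,1): turn R to S, flip to black, move to (4,1). |black|=8
Step 11: on BLACK (4,1): turn L to E, flip to white, move to (4,2). |black|=7
Step 12: on BLACK (4,2): turn L to N, flip to white, move to (3,2). |black|=6
Step 13: on WHITE (3,2): turn R to E, flip to black, move to (3,3). |black|=7
Step 14: on BLACK (3,3): turn L to N, flip to white, move to (2,3). |black|=6
Step 15: on WHITE (2,3): turn R to E, flip to black, move to (2,4). |black|=7
Step 16: on WHITE (2,4): turn R to S, flip to black, move to (3,4). |black|=8
Step 17: on WHITE (3,4): turn R to W, flip to black, move to (3,3). |black|=9
Step 18: on WHITE (3,3): turn R to N, flip to black, move to (2,3). |black|=10
Step 19: on BLACK (2,3): turn L to W, flip to white, move to (2,2). |black|=9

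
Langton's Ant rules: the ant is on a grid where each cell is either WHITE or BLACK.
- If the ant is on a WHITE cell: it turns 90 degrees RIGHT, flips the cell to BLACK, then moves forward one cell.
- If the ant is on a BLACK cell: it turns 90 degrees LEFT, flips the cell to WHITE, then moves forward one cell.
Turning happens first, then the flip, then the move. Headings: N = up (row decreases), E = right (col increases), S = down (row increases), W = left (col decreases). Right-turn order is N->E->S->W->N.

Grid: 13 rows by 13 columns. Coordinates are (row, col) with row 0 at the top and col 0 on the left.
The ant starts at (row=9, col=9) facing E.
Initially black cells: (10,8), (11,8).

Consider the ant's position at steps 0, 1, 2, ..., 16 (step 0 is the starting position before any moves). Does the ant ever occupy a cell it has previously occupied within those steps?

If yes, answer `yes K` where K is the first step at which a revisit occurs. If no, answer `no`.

Step 1: on WHITE (9,9): turn R to S, flip to black, move to (10,9). |black|=3 — new cell
Step 2: on WHITE (10,9): turn R to W, flip to black, move to (10,8). |black|=4 — new cell
Step 3: on BLACK (10,8): turn L to S, flip to white, move to (11,8). |black|=3 — new cell
Step 4: on BLACK (11,8): turn L to E, flip to white, move to (11,9). |black|=2 — new cell
Step 5: on WHITE (11,9): turn R to S, flip to black, move to (12,9). |black|=3 — new cell
Step 6: on WHITE (12,9): turn R to W, flip to black, move to (12,8). |black|=4 — new cell
Step 7: on WHITE (12,8): turn R to N, flip to black, move to (11,8). |black|=5 — REVISIT

Answer: yes 7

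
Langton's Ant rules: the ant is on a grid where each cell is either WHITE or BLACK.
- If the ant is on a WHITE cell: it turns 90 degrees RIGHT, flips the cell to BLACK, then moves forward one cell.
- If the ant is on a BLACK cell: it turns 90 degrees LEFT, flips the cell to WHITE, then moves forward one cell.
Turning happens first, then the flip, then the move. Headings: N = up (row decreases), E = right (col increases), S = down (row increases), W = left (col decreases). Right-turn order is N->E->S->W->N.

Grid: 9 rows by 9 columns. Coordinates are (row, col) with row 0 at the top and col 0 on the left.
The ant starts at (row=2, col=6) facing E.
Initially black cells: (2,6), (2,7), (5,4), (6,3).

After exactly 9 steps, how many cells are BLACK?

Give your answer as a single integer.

Answer: 7

Derivation:
Step 1: on BLACK (2,6): turn L to N, flip to white, move to (1,6). |black|=3
Step 2: on WHITE (1,6): turn R to E, flip to black, move to (1,7). |black|=4
Step 3: on WHITE (1,7): turn R to S, flip to black, move to (2,7). |black|=5
Step 4: on BLACK (2,7): turn L to E, flip to white, move to (2,8). |black|=4
Step 5: on WHITE (2,8): turn R to S, flip to black, move to (3,8). |black|=5
Step 6: on WHITE (3,8): turn R to W, flip to black, move to (3,7). |black|=6
Step 7: on WHITE (3,7): turn R to N, flip to black, move to (2,7). |black|=7
Step 8: on WHITE (2,7): turn R to E, flip to black, move to (2,8). |black|=8
Step 9: on BLACK (2,8): turn L to N, flip to white, move to (1,8). |black|=7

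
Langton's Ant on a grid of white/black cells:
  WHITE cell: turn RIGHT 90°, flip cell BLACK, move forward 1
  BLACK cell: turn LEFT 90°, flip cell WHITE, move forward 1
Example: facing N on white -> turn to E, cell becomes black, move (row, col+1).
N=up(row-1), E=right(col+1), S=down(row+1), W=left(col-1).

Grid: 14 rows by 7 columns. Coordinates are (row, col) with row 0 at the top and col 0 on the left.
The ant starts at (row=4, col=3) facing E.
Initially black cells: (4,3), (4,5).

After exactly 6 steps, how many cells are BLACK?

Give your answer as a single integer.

Answer: 4

Derivation:
Step 1: on BLACK (4,3): turn L to N, flip to white, move to (3,3). |black|=1
Step 2: on WHITE (3,3): turn R to E, flip to black, move to (3,4). |black|=2
Step 3: on WHITE (3,4): turn R to S, flip to black, move to (4,4). |black|=3
Step 4: on WHITE (4,4): turn R to W, flip to black, move to (4,3). |black|=4
Step 5: on WHITE (4,3): turn R to N, flip to black, move to (3,3). |black|=5
Step 6: on BLACK (3,3): turn L to W, flip to white, move to (3,2). |black|=4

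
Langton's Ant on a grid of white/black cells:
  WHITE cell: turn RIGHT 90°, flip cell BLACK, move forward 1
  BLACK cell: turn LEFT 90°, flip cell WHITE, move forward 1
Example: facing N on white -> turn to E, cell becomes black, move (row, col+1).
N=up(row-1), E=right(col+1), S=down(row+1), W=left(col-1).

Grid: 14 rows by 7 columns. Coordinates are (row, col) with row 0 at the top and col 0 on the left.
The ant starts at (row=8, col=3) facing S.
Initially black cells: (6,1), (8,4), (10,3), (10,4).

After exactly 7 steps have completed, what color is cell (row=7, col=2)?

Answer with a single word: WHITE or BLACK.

Step 1: on WHITE (8,3): turn R to W, flip to black, move to (8,2). |black|=5
Step 2: on WHITE (8,2): turn R to N, flip to black, move to (7,2). |black|=6
Step 3: on WHITE (7,2): turn R to E, flip to black, move to (7,3). |black|=7
Step 4: on WHITE (7,3): turn R to S, flip to black, move to (8,3). |black|=8
Step 5: on BLACK (8,3): turn L to E, flip to white, move to (8,4). |black|=7
Step 6: on BLACK (8,4): turn L to N, flip to white, move to (7,4). |black|=6
Step 7: on WHITE (7,4): turn R to E, flip to black, move to (7,5). |black|=7

Answer: BLACK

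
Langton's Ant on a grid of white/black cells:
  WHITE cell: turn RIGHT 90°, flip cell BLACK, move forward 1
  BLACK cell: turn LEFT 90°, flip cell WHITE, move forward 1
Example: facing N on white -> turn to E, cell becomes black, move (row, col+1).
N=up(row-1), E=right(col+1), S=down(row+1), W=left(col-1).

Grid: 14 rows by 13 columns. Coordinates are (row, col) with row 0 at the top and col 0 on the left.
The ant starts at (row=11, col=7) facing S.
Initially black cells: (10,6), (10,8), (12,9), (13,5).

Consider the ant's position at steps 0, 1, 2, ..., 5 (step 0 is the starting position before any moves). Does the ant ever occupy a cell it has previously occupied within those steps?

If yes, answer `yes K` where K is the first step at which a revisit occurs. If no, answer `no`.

Step 1: on WHITE (11,7): turn R to W, flip to black, move to (11,6). |black|=5 — new cell
Step 2: on WHITE (11,6): turn R to N, flip to black, move to (10,6). |black|=6 — new cell
Step 3: on BLACK (10,6): turn L to W, flip to white, move to (10,5). |black|=5 — new cell
Step 4: on WHITE (10,5): turn R to N, flip to black, move to (9,5). |black|=6 — new cell
Step 5: on WHITE (9,5): turn R to E, flip to black, move to (9,6). |black|=7 — new cell
No revisit within 5 steps.

Answer: no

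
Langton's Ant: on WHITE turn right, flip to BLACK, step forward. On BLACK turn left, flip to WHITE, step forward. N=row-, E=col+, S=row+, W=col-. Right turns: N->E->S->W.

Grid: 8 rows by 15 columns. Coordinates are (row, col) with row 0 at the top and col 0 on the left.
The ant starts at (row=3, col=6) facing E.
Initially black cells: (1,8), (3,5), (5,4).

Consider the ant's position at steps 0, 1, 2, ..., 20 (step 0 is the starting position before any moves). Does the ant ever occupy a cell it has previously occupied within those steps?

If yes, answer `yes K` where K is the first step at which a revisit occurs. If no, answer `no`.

Step 1: on WHITE (3,6): turn R to S, flip to black, move to (4,6). |black|=4 — new cell
Step 2: on WHITE (4,6): turn R to W, flip to black, move to (4,5). |black|=5 — new cell
Step 3: on WHITE (4,5): turn R to N, flip to black, move to (3,5). |black|=6 — new cell
Step 4: on BLACK (3,5): turn L to W, flip to white, move to (3,4). |black|=5 — new cell
Step 5: on WHITE (3,4): turn R to N, flip to black, move to (2,4). |black|=6 — new cell
Step 6: on WHITE (2,4): turn R to E, flip to black, move to (2,5). |black|=7 — new cell
Step 7: on WHITE (2,5): turn R to S, flip to black, move to (3,5). |black|=8 — REVISIT

Answer: yes 7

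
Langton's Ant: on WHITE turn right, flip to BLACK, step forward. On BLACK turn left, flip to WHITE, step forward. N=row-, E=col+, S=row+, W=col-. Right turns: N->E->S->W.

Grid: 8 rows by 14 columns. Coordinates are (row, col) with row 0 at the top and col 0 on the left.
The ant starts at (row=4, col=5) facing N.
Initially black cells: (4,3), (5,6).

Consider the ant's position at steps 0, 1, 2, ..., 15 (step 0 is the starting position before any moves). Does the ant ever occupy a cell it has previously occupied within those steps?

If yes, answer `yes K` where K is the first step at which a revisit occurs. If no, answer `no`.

Step 1: on WHITE (4,5): turn R to E, flip to black, move to (4,6). |black|=3 — new cell
Step 2: on WHITE (4,6): turn R to S, flip to black, move to (5,6). |black|=4 — new cell
Step 3: on BLACK (5,6): turn L to E, flip to white, move to (5,7). |black|=3 — new cell
Step 4: on WHITE (5,7): turn R to S, flip to black, move to (6,7). |black|=4 — new cell
Step 5: on WHITE (6,7): turn R to W, flip to black, move to (6,6). |black|=5 — new cell
Step 6: on WHITE (6,6): turn R to N, flip to black, move to (5,6). |black|=6 — REVISIT

Answer: yes 6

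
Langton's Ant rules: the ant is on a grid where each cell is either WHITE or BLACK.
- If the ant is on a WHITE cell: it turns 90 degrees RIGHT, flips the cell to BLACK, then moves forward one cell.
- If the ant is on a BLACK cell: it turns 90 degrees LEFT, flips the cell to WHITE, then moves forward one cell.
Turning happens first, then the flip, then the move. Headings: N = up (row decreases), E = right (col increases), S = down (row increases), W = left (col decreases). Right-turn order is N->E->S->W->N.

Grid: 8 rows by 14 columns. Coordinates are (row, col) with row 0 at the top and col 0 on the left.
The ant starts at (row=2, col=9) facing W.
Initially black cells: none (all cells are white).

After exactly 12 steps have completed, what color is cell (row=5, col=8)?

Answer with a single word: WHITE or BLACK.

Step 1: on WHITE (2,9): turn R to N, flip to black, move to (1,9). |black|=1
Step 2: on WHITE (1,9): turn R to E, flip to black, move to (1,10). |black|=2
Step 3: on WHITE (1,10): turn R to S, flip to black, move to (2,10). |black|=3
Step 4: on WHITE (2,10): turn R to W, flip to black, move to (2,9). |black|=4
Step 5: on BLACK (2,9): turn L to S, flip to white, move to (3,9). |black|=3
Step 6: on WHITE (3,9): turn R to W, flip to black, move to (3,8). |black|=4
Step 7: on WHITE (3,8): turn R to N, flip to black, move to (2,8). |black|=5
Step 8: on WHITE (2,8): turn R to E, flip to black, move to (2,9). |black|=6
Step 9: on WHITE (2,9): turn R to S, flip to black, move to (3,9). |black|=7
Step 10: on BLACK (3,9): turn L to E, flip to white, move to (3,10). |black|=6
Step 11: on WHITE (3,10): turn R to S, flip to black, move to (4,10). |black|=7
Step 12: on WHITE (4,10): turn R to W, flip to black, move to (4,9). |black|=8

Answer: WHITE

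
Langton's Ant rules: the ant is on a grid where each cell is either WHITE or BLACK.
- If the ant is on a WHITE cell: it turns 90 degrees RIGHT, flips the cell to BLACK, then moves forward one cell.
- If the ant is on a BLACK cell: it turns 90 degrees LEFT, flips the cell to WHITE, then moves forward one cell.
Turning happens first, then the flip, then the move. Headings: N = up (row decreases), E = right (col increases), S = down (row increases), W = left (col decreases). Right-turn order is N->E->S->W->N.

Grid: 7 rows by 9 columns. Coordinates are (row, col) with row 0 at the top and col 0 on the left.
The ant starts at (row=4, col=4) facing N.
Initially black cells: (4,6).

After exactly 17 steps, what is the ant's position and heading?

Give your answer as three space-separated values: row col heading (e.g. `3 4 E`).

Step 1: on WHITE (4,4): turn R to E, flip to black, move to (4,5). |black|=2
Step 2: on WHITE (4,5): turn R to S, flip to black, move to (5,5). |black|=3
Step 3: on WHITE (5,5): turn R to W, flip to black, move to (5,4). |black|=4
Step 4: on WHITE (5,4): turn R to N, flip to black, move to (4,4). |black|=5
Step 5: on BLACK (4,4): turn L to W, flip to white, move to (4,3). |black|=4
Step 6: on WHITE (4,3): turn R to N, flip to black, move to (3,3). |black|=5
Step 7: on WHITE (3,3): turn R to E, flip to black, move to (3,4). |black|=6
Step 8: on WHITE (3,4): turn R to S, flip to black, move to (4,4). |black|=7
Step 9: on WHITE (4,4): turn R to W, flip to black, move to (4,3). |black|=8
Step 10: on BLACK (4,3): turn L to S, flip to white, move to (5,3). |black|=7
Step 11: on WHITE (5,3): turn R to W, flip to black, move to (5,2). |black|=8
Step 12: on WHITE (5,2): turn R to N, flip to black, move to (4,2). |black|=9
Step 13: on WHITE (4,2): turn R to E, flip to black, move to (4,3). |black|=10
Step 14: on WHITE (4,3): turn R to S, flip to black, move to (5,3). |black|=11
Step 15: on BLACK (5,3): turn L to E, flip to white, move to (5,4). |black|=10
Step 16: on BLACK (5,4): turn L to N, flip to white, move to (4,4). |black|=9
Step 17: on BLACK (4,4): turn L to W, flip to white, move to (4,3). |black|=8

Answer: 4 3 W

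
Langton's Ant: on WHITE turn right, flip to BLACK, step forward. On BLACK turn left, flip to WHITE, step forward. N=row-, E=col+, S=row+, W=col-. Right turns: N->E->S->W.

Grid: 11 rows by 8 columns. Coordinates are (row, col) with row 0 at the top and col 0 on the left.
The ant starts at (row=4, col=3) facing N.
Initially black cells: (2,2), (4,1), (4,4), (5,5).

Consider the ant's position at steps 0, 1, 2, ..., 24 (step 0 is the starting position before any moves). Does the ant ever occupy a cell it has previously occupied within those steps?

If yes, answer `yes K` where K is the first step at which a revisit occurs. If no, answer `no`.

Answer: yes 5

Derivation:
Step 1: on WHITE (4,3): turn R to E, flip to black, move to (4,4). |black|=5 — new cell
Step 2: on BLACK (4,4): turn L to N, flip to white, move to (3,4). |black|=4 — new cell
Step 3: on WHITE (3,4): turn R to E, flip to black, move to (3,5). |black|=5 — new cell
Step 4: on WHITE (3,5): turn R to S, flip to black, move to (4,5). |black|=6 — new cell
Step 5: on WHITE (4,5): turn R to W, flip to black, move to (4,4). |black|=7 — REVISIT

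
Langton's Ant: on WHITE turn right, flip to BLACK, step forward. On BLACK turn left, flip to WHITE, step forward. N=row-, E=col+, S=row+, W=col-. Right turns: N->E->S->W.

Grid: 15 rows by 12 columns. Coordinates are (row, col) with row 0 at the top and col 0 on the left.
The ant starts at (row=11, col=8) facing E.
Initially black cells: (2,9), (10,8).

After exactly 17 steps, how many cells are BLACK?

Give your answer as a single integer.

Answer: 9

Derivation:
Step 1: on WHITE (11,8): turn R to S, flip to black, move to (12,8). |black|=3
Step 2: on WHITE (12,8): turn R to W, flip to black, move to (12,7). |black|=4
Step 3: on WHITE (12,7): turn R to N, flip to black, move to (11,7). |black|=5
Step 4: on WHITE (11,7): turn R to E, flip to black, move to (11,8). |black|=6
Step 5: on BLACK (11,8): turn L to N, flip to white, move to (10,8). |black|=5
Step 6: on BLACK (10,8): turn L to W, flip to white, move to (10,7). |black|=4
Step 7: on WHITE (10,7): turn R to N, flip to black, move to (9,7). |black|=5
Step 8: on WHITE (9,7): turn R to E, flip to black, move to (9,8). |black|=6
Step 9: on WHITE (9,8): turn R to S, flip to black, move to (10,8). |black|=7
Step 10: on WHITE (10,8): turn R to W, flip to black, move to (10,7). |black|=8
Step 11: on BLACK (10,7): turn L to S, flip to white, move to (11,7). |black|=7
Step 12: on BLACK (11,7): turn L to E, flip to white, move to (11,8). |black|=6
Step 13: on WHITE (11,8): turn R to S, flip to black, move to (12,8). |black|=7
Step 14: on BLACK (12,8): turn L to E, flip to white, move to (12,9). |black|=6
Step 15: on WHITE (12,9): turn R to S, flip to black, move to (13,9). |black|=7
Step 16: on WHITE (13,9): turn R to W, flip to black, move to (13,8). |black|=8
Step 17: on WHITE (13,8): turn R to N, flip to black, move to (12,8). |black|=9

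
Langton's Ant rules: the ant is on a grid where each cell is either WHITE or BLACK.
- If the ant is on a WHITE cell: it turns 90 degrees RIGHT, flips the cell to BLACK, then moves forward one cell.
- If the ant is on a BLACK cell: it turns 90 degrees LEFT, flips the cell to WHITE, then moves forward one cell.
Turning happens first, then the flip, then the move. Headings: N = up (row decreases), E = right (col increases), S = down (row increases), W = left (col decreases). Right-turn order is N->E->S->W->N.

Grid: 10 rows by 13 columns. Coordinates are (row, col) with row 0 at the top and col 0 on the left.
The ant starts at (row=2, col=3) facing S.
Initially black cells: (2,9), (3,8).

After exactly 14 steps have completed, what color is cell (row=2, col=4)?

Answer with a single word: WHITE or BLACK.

Step 1: on WHITE (2,3): turn R to W, flip to black, move to (2,2). |black|=3
Step 2: on WHITE (2,2): turn R to N, flip to black, move to (1,2). |black|=4
Step 3: on WHITE (1,2): turn R to E, flip to black, move to (1,3). |black|=5
Step 4: on WHITE (1,3): turn R to S, flip to black, move to (2,3). |black|=6
Step 5: on BLACK (2,3): turn L to E, flip to white, move to (2,4). |black|=5
Step 6: on WHITE (2,4): turn R to S, flip to black, move to (3,4). |black|=6
Step 7: on WHITE (3,4): turn R to W, flip to black, move to (3,3). |black|=7
Step 8: on WHITE (3,3): turn R to N, flip to black, move to (2,3). |black|=8
Step 9: on WHITE (2,3): turn R to E, flip to black, move to (2,4). |black|=9
Step 10: on BLACK (2,4): turn L to N, flip to white, move to (1,4). |black|=8
Step 11: on WHITE (1,4): turn R to E, flip to black, move to (1,5). |black|=9
Step 12: on WHITE (1,5): turn R to S, flip to black, move to (2,5). |black|=10
Step 13: on WHITE (2,5): turn R to W, flip to black, move to (2,4). |black|=11
Step 14: on WHITE (2,4): turn R to N, flip to black, move to (1,4). |black|=12

Answer: BLACK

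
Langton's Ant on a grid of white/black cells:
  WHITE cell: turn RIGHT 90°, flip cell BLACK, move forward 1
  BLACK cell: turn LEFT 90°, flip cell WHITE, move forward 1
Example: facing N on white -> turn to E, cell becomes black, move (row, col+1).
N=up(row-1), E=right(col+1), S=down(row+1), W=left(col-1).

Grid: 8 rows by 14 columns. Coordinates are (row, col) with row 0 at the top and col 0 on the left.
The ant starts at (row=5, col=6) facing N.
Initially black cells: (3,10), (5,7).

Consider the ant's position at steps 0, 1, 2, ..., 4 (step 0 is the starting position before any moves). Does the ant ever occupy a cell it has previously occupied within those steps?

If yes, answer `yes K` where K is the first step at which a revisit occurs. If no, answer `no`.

Step 1: on WHITE (5,6): turn R to E, flip to black, move to (5,7). |black|=3 — new cell
Step 2: on BLACK (5,7): turn L to N, flip to white, move to (4,7). |black|=2 — new cell
Step 3: on WHITE (4,7): turn R to E, flip to black, move to (4,8). |black|=3 — new cell
Step 4: on WHITE (4,8): turn R to S, flip to black, move to (5,8). |black|=4 — new cell
No revisit within 4 steps.

Answer: no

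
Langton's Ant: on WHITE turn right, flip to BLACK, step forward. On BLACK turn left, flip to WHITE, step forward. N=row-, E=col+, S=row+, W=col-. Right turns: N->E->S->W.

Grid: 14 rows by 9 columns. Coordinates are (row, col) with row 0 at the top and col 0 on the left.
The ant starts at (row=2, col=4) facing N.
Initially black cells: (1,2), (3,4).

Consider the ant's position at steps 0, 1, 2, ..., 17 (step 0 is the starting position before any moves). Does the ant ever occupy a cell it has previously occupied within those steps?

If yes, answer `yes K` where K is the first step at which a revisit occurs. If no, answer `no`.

Step 1: on WHITE (2,4): turn R to E, flip to black, move to (2,5). |black|=3 — new cell
Step 2: on WHITE (2,5): turn R to S, flip to black, move to (3,5). |black|=4 — new cell
Step 3: on WHITE (3,5): turn R to W, flip to black, move to (3,4). |black|=5 — new cell
Step 4: on BLACK (3,4): turn L to S, flip to white, move to (4,4). |black|=4 — new cell
Step 5: on WHITE (4,4): turn R to W, flip to black, move to (4,3). |black|=5 — new cell
Step 6: on WHITE (4,3): turn R to N, flip to black, move to (3,3). |black|=6 — new cell
Step 7: on WHITE (3,3): turn R to E, flip to black, move to (3,4). |black|=7 — REVISIT

Answer: yes 7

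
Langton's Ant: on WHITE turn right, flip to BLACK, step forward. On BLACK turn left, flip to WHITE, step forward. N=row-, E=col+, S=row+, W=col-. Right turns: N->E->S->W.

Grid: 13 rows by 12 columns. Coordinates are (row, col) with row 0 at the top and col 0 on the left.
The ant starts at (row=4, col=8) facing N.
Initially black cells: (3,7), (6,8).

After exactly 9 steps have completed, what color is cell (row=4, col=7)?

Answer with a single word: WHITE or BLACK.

Step 1: on WHITE (4,8): turn R to E, flip to black, move to (4,9). |black|=3
Step 2: on WHITE (4,9): turn R to S, flip to black, move to (5,9). |black|=4
Step 3: on WHITE (5,9): turn R to W, flip to black, move to (5,8). |black|=5
Step 4: on WHITE (5,8): turn R to N, flip to black, move to (4,8). |black|=6
Step 5: on BLACK (4,8): turn L to W, flip to white, move to (4,7). |black|=5
Step 6: on WHITE (4,7): turn R to N, flip to black, move to (3,7). |black|=6
Step 7: on BLACK (3,7): turn L to W, flip to white, move to (3,6). |black|=5
Step 8: on WHITE (3,6): turn R to N, flip to black, move to (2,6). |black|=6
Step 9: on WHITE (2,6): turn R to E, flip to black, move to (2,7). |black|=7

Answer: BLACK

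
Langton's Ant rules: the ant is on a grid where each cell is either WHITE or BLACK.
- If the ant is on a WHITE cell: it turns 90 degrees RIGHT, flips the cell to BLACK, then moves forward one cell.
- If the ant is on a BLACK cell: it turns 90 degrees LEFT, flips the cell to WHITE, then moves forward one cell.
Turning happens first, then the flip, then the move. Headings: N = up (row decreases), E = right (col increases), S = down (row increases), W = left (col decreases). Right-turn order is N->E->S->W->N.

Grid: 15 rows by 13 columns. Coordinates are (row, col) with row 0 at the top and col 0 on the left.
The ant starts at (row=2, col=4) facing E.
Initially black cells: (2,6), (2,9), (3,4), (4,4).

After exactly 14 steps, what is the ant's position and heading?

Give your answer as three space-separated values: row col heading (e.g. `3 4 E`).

Step 1: on WHITE (2,4): turn R to S, flip to black, move to (3,4). |black|=5
Step 2: on BLACK (3,4): turn L to E, flip to white, move to (3,5). |black|=4
Step 3: on WHITE (3,5): turn R to S, flip to black, move to (4,5). |black|=5
Step 4: on WHITE (4,5): turn R to W, flip to black, move to (4,4). |black|=6
Step 5: on BLACK (4,4): turn L to S, flip to white, move to (5,4). |black|=5
Step 6: on WHITE (5,4): turn R to W, flip to black, move to (5,3). |black|=6
Step 7: on WHITE (5,3): turn R to N, flip to black, move to (4,3). |black|=7
Step 8: on WHITE (4,3): turn R to E, flip to black, move to (4,4). |black|=8
Step 9: on WHITE (4,4): turn R to S, flip to black, move to (5,4). |black|=9
Step 10: on BLACK (5,4): turn L to E, flip to white, move to (5,5). |black|=8
Step 11: on WHITE (5,5): turn R to S, flip to black, move to (6,5). |black|=9
Step 12: on WHITE (6,5): turn R to W, flip to black, move to (6,4). |black|=10
Step 13: on WHITE (6,4): turn R to N, flip to black, move to (5,4). |black|=11
Step 14: on WHITE (5,4): turn R to E, flip to black, move to (5,5). |black|=12

Answer: 5 5 E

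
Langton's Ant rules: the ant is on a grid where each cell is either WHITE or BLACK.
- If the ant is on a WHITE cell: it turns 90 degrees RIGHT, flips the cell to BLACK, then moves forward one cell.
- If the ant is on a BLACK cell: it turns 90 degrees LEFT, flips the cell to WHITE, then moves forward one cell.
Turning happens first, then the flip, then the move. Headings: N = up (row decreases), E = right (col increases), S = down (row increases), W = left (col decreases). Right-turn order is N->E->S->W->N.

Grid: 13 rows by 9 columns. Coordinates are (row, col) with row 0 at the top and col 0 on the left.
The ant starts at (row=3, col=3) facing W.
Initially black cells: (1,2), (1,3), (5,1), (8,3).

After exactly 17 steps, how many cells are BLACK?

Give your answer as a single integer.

Step 1: on WHITE (3,3): turn R to N, flip to black, move to (2,3). |black|=5
Step 2: on WHITE (2,3): turn R to E, flip to black, move to (2,4). |black|=6
Step 3: on WHITE (2,4): turn R to S, flip to black, move to (3,4). |black|=7
Step 4: on WHITE (3,4): turn R to W, flip to black, move to (3,3). |black|=8
Step 5: on BLACK (3,3): turn L to S, flip to white, move to (4,3). |black|=7
Step 6: on WHITE (4,3): turn R to W, flip to black, move to (4,2). |black|=8
Step 7: on WHITE (4,2): turn R to N, flip to black, move to (3,2). |black|=9
Step 8: on WHITE (3,2): turn R to E, flip to black, move to (3,3). |black|=10
Step 9: on WHITE (3,3): turn R to S, flip to black, move to (4,3). |black|=11
Step 10: on BLACK (4,3): turn L to E, flip to white, move to (4,4). |black|=10
Step 11: on WHITE (4,4): turn R to S, flip to black, move to (5,4). |black|=11
Step 12: on WHITE (5,4): turn R to W, flip to black, move to (5,3). |black|=12
Step 13: on WHITE (5,3): turn R to N, flip to black, move to (4,3). |black|=13
Step 14: on WHITE (4,3): turn R to E, flip to black, move to (4,4). |black|=14
Step 15: on BLACK (4,4): turn L to N, flip to white, move to (3,4). |black|=13
Step 16: on BLACK (3,4): turn L to W, flip to white, move to (3,3). |black|=12
Step 17: on BLACK (3,3): turn L to S, flip to white, move to (4,3). |black|=11

Answer: 11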